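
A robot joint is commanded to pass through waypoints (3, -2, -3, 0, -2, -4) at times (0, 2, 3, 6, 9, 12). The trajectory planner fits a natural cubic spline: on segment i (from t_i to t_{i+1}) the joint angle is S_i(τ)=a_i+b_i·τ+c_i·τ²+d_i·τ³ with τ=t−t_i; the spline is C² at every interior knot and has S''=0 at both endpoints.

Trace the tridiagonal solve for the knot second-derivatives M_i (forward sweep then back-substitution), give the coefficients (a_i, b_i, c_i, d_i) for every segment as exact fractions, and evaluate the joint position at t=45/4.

Δ: Δ0=-5/2, Δ1=-1, Δ2=1, Δ3=-2/3, Δ4=-2/3
row 1: diag=6, rhs=9; c'=1/6, d'=3/2
row 2: denom=8−1·1/6=47/6; d'=(12−1·3/2)/(47/6)=63/47
row 3: denom=12−3·18/47=510/47; d'=(-10−3·63/47)/(510/47)=-659/510
row 4: denom=12−3·47/170=1899/170; d'=(0−3·-659/510)/(1899/170)=659/1899
back: M4=659/1899
back: M3=-659/510−47/170·659/1899=-2636/1899
back: M2=63/47−18/47·-2636/1899=395/211
back: M1=3/2−1/6·395/211=752/633
M: M0=0, M1=752/633, M2=395/211, M3=-2636/1899, M4=659/1899, M5=0
seg 0: a=3, c=M0/2=0, d=(M1−M0)/(6·2)=188/1899, b=Δ0−h0·(2M0+M1)/6=-10999/3798
seg 1: a=-2, c=M1/2=376/633, d=(M2−M1)/(6·1)=433/3798, b=Δ1−h1·(2M1+M2)/6=-6487/3798
seg 2: a=-3, c=M2/2=395/422, d=(M3−M2)/(6·3)=-6191/34182, b=Δ2−h2·(2M2+M3)/6=-338/1899
seg 3: a=0, c=M3/2=-1318/1899, d=(M4−M3)/(6·3)=3295/34182, b=Δ3−h3·(2M3+M4)/6=2081/3798
seg 4: a=-2, c=M4/2=659/3798, d=(M5−M4)/(6·3)=-659/34182, b=Δ4−h4·(2M4+M5)/6=-1925/1899
t_q=45/4 → seg 4, τ=9/4; S=-2+-1925/1899·τ+659/3798·τ²+-659/34182·τ³=-97823/27008

  seg 0: a=3 b=-10999/3798 c=0 d=188/1899
  seg 1: a=-2 b=-6487/3798 c=376/633 d=433/3798
  seg 2: a=-3 b=-338/1899 c=395/422 d=-6191/34182
  seg 3: a=0 b=2081/3798 c=-1318/1899 d=3295/34182
  seg 4: a=-2 b=-1925/1899 c=659/3798 d=-659/34182
S(45/4) = -97823/27008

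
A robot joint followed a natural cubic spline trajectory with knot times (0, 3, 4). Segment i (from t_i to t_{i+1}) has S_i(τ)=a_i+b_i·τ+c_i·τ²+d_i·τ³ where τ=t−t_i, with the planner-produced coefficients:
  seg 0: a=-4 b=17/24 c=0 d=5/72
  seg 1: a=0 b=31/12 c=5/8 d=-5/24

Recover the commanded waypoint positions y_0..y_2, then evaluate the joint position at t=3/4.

y_0=-4 y_1=0 y_2=3
S(3/4) = -1761/512

y_0 = S_0(0) = a_0 = -4
y_1 = S_1(0) = a_1 = 0
y_2 = S_1(1) = 3
t_q=3/4 is in segment 0 (τ=3/4); S_0(τ)=-1761/512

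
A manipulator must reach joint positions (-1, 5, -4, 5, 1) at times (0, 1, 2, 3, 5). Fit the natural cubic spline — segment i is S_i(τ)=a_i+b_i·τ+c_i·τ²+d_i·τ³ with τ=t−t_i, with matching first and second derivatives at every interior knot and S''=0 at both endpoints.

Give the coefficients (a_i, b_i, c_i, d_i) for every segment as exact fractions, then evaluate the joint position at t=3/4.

  seg 0: a=-1 b=490/43 c=0 d=-232/43
  seg 1: a=5 b=-206/43 c=-696/43 d=515/43
  seg 2: a=-4 b=-53/43 c=849/43 d=-409/43
  seg 3: a=5 b=418/43 c=-378/43 d=63/43
S(3/4) = 1813/344

Δ: Δ0=6, Δ1=-9, Δ2=9, Δ3=-2
row 1: diag=4, rhs=-90; c'=1/4, d'=-45/2
row 2: denom=4−1·1/4=15/4; d'=(108−1·-45/2)/(15/4)=174/5
row 3: denom=6−1·4/15=86/15; d'=(-66−1·174/5)/(86/15)=-756/43
back: M3=-756/43
back: M2=174/5−4/15·-756/43=1698/43
back: M1=-45/2−1/4·1698/43=-1392/43
M: M0=0, M1=-1392/43, M2=1698/43, M3=-756/43, M4=0
seg 0: a=-1, c=M0/2=0, d=(M1−M0)/(6·1)=-232/43, b=Δ0−h0·(2M0+M1)/6=490/43
seg 1: a=5, c=M1/2=-696/43, d=(M2−M1)/(6·1)=515/43, b=Δ1−h1·(2M1+M2)/6=-206/43
seg 2: a=-4, c=M2/2=849/43, d=(M3−M2)/(6·1)=-409/43, b=Δ2−h2·(2M2+M3)/6=-53/43
seg 3: a=5, c=M3/2=-378/43, d=(M4−M3)/(6·2)=63/43, b=Δ3−h3·(2M3+M4)/6=418/43
t_q=3/4 → seg 0, τ=3/4; S=-1+490/43·τ+0·τ²+-232/43·τ³=1813/344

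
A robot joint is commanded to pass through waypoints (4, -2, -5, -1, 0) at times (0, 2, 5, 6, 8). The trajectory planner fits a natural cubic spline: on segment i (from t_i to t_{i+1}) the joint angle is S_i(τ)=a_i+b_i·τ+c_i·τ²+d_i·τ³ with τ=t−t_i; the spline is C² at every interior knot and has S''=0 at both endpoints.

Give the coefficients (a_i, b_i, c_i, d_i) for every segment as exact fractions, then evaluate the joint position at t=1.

Δ: Δ0=-3, Δ1=-1, Δ2=4, Δ3=1/2
row 1: diag=10, rhs=12; c'=3/10, d'=6/5
row 2: denom=8−3·3/10=71/10; d'=(30−3·6/5)/(71/10)=264/71
row 3: denom=6−1·10/71=416/71; d'=(-21−1·264/71)/(416/71)=-135/32
back: M3=-135/32
back: M2=264/71−10/71·-135/32=69/16
back: M1=6/5−3/10·69/16=-3/32
M: M0=0, M1=-3/32, M2=69/16, M3=-135/32, M4=0
seg 0: a=4, c=M0/2=0, d=(M1−M0)/(6·2)=-1/128, b=Δ0−h0·(2M0+M1)/6=-95/32
seg 1: a=-2, c=M1/2=-3/64, d=(M2−M1)/(6·3)=47/192, b=Δ1−h1·(2M1+M2)/6=-49/16
seg 2: a=-5, c=M2/2=69/32, d=(M3−M2)/(6·1)=-91/64, b=Δ2−h2·(2M2+M3)/6=209/64
seg 3: a=-1, c=M3/2=-135/64, d=(M4−M3)/(6·2)=45/128, b=Δ3−h3·(2M3+M4)/6=53/16
t_q=1 → seg 0, τ=1; S=4+-95/32·τ+0·τ²+-1/128·τ³=131/128

  seg 0: a=4 b=-95/32 c=0 d=-1/128
  seg 1: a=-2 b=-49/16 c=-3/64 d=47/192
  seg 2: a=-5 b=209/64 c=69/32 d=-91/64
  seg 3: a=-1 b=53/16 c=-135/64 d=45/128
S(1) = 131/128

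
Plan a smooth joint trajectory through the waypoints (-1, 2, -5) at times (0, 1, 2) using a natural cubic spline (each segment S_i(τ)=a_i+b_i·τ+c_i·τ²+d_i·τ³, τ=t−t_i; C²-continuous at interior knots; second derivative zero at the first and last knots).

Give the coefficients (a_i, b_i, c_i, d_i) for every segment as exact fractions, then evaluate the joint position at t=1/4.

  seg 0: a=-1 b=11/2 c=0 d=-5/2
  seg 1: a=2 b=-2 c=-15/2 d=5/2
S(1/4) = 43/128

Δ: Δ0=3, Δ1=-7
row 1: diag=4, rhs=-60; c'=1/4, d'=-15
back: M1=-15
M: M0=0, M1=-15, M2=0
seg 0: a=-1, c=M0/2=0, d=(M1−M0)/(6·1)=-5/2, b=Δ0−h0·(2M0+M1)/6=11/2
seg 1: a=2, c=M1/2=-15/2, d=(M2−M1)/(6·1)=5/2, b=Δ1−h1·(2M1+M2)/6=-2
t_q=1/4 → seg 0, τ=1/4; S=-1+11/2·τ+0·τ²+-5/2·τ³=43/128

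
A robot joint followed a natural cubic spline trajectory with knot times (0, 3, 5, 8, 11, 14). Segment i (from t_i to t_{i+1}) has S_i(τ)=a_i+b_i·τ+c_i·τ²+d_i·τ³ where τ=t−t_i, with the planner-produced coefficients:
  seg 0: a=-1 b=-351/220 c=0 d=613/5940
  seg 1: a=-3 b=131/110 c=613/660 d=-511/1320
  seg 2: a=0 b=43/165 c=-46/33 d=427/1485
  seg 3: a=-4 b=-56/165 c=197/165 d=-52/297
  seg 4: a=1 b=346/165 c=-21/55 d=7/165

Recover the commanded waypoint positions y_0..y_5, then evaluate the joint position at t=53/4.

y_0=-1 y_1=-3 y_2=0 y_3=-4 y_4=1 y_5=5
S(53/4) = 3005/704

y_0 = S_0(0) = a_0 = -1
y_1 = S_1(0) = a_1 = -3
y_2 = S_2(0) = a_2 = 0
y_3 = S_3(0) = a_3 = -4
y_4 = S_4(0) = a_4 = 1
y_5 = S_4(3) = 5
t_q=53/4 is in segment 4 (τ=9/4); S_4(τ)=3005/704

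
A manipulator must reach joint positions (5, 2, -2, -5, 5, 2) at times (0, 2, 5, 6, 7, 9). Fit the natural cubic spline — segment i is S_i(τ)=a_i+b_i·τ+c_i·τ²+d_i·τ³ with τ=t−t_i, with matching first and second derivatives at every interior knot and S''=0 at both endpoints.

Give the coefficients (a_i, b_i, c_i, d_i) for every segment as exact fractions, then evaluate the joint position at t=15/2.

Δ: Δ0=-3/2, Δ1=-4/3, Δ2=-3, Δ3=10, Δ4=-3/2
row 1: diag=10, rhs=1; c'=3/10, d'=1/10
row 2: denom=8−3·3/10=71/10; d'=(-10−3·1/10)/(71/10)=-103/71
row 3: denom=4−1·10/71=274/71; d'=(78−1·-103/71)/(274/71)=5641/274
row 4: denom=6−1·71/274=1573/274; d'=(-69−1·5641/274)/(1573/274)=-24547/1573
back: M4=-24547/1573
back: M3=5641/274−71/274·-24547/1573=38745/1573
back: M2=-103/71−10/71·38745/1573=-7739/1573
back: M1=1/10−3/10·-7739/1573=2479/1573
M: M0=0, M1=2479/1573, M2=-7739/1573, M3=38745/1573, M4=-24547/1573, M5=0
seg 0: a=5, c=M0/2=0, d=(M1−M0)/(6·2)=2479/18876, b=Δ0−h0·(2M0+M1)/6=-19115/9438
seg 1: a=2, c=M1/2=2479/3146, d=(M2−M1)/(6·3)=-131/363, b=Δ1−h1·(2M1+M2)/6=-4241/9438
seg 2: a=-2, c=M2/2=-7739/3146, d=(M3−M2)/(6·1)=23242/4719, b=Δ2−h2·(2M2+M3)/6=-51581/9438
seg 3: a=-5, c=M3/2=38745/3146, d=(M4−M3)/(6·1)=-31646/4719, b=Δ3−h3·(2M3+M4)/6=3767/858
seg 4: a=5, c=M4/2=-24547/3146, d=(M5−M4)/(6·2)=24547/18876, b=Δ4−h4·(2M4+M5)/6=84031/9438
t_q=15/2 → seg 4, τ=1/2; S=5+84031/9438·τ+-24547/3146·τ²+24547/18876·τ³=385757/50336

  seg 0: a=5 b=-19115/9438 c=0 d=2479/18876
  seg 1: a=2 b=-4241/9438 c=2479/3146 d=-131/363
  seg 2: a=-2 b=-51581/9438 c=-7739/3146 d=23242/4719
  seg 3: a=-5 b=3767/858 c=38745/3146 d=-31646/4719
  seg 4: a=5 b=84031/9438 c=-24547/3146 d=24547/18876
S(15/2) = 385757/50336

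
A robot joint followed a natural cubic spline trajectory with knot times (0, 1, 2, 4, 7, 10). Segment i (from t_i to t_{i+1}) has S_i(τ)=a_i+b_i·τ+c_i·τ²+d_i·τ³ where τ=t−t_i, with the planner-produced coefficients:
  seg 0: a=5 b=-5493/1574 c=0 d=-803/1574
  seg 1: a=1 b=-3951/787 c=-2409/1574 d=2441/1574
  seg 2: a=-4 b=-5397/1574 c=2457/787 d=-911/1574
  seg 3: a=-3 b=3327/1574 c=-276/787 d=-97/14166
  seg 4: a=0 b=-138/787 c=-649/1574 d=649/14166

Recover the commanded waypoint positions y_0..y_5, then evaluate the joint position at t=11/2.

y_0 = S_0(0) = a_0 = 5
y_1 = S_1(0) = a_1 = 1
y_2 = S_2(0) = a_2 = -4
y_3 = S_3(0) = a_3 = -3
y_4 = S_4(0) = a_4 = 0
y_5 = S_4(3) = -3
t_q=11/2 is in segment 3 (τ=3/2); S_3(τ)=-8079/12592

y_0=5 y_1=1 y_2=-4 y_3=-3 y_4=0 y_5=-3
S(11/2) = -8079/12592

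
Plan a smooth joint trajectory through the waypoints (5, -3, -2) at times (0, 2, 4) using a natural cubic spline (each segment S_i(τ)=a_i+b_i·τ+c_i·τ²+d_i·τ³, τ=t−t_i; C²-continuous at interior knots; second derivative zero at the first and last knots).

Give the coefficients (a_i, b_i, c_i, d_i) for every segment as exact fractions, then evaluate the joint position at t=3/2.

Δ: Δ0=-4, Δ1=1/2
row 1: diag=8, rhs=27; c'=1/4, d'=27/8
back: M1=27/8
M: M0=0, M1=27/8, M2=0
seg 0: a=5, c=M0/2=0, d=(M1−M0)/(6·2)=9/32, b=Δ0−h0·(2M0+M1)/6=-41/8
seg 1: a=-3, c=M1/2=27/16, d=(M2−M1)/(6·2)=-9/32, b=Δ1−h1·(2M1+M2)/6=-7/4
t_q=3/2 → seg 0, τ=3/2; S=5+-41/8·τ+0·τ²+9/32·τ³=-445/256

  seg 0: a=5 b=-41/8 c=0 d=9/32
  seg 1: a=-3 b=-7/4 c=27/16 d=-9/32
S(3/2) = -445/256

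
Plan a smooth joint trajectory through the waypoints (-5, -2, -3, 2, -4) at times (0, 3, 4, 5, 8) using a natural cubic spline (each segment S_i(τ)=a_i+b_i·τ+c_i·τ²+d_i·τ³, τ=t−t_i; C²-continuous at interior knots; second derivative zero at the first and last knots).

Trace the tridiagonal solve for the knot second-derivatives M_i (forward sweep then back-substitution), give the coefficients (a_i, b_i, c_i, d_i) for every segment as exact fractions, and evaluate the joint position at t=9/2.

  seg 0: a=-5 b=197/80 c=0 d=-13/80
  seg 1: a=-2 b=-77/40 c=-117/80 d=191/80
  seg 2: a=-3 b=37/16 c=57/10 d=-241/80
  seg 3: a=2 b=187/40 c=-267/80 d=89/240
S(9/2) = -509/640

Δ: Δ0=1, Δ1=-1, Δ2=5, Δ3=-2
row 1: diag=8, rhs=-12; c'=1/8, d'=-3/2
row 2: denom=4−1·1/8=31/8; d'=(36−1·-3/2)/(31/8)=300/31
row 3: denom=8−1·8/31=240/31; d'=(-42−1·300/31)/(240/31)=-267/40
back: M3=-267/40
back: M2=300/31−8/31·-267/40=57/5
back: M1=-3/2−1/8·57/5=-117/40
M: M0=0, M1=-117/40, M2=57/5, M3=-267/40, M4=0
seg 0: a=-5, c=M0/2=0, d=(M1−M0)/(6·3)=-13/80, b=Δ0−h0·(2M0+M1)/6=197/80
seg 1: a=-2, c=M1/2=-117/80, d=(M2−M1)/(6·1)=191/80, b=Δ1−h1·(2M1+M2)/6=-77/40
seg 2: a=-3, c=M2/2=57/10, d=(M3−M2)/(6·1)=-241/80, b=Δ2−h2·(2M2+M3)/6=37/16
seg 3: a=2, c=M3/2=-267/80, d=(M4−M3)/(6·3)=89/240, b=Δ3−h3·(2M3+M4)/6=187/40
t_q=9/2 → seg 2, τ=1/2; S=-3+37/16·τ+57/10·τ²+-241/80·τ³=-509/640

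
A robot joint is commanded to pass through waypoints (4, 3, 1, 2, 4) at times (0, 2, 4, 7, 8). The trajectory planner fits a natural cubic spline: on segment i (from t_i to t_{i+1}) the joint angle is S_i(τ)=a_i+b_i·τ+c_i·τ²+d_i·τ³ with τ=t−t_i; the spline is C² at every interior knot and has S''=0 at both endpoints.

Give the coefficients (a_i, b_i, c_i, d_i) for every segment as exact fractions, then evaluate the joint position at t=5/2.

Δ: Δ0=-1/2, Δ1=-1, Δ2=1/3, Δ3=2
row 1: diag=8, rhs=-3; c'=1/4, d'=-3/8
row 2: denom=10−2·1/4=19/2; d'=(8−2·-3/8)/(19/2)=35/38
row 3: denom=8−3·6/19=134/19; d'=(10−3·35/38)/(134/19)=275/268
back: M3=275/268
back: M2=35/38−6/19·275/268=40/67
back: M1=-3/8−1/4·40/67=-281/536
M: M0=0, M1=-281/536, M2=40/67, M3=275/268, M4=0
seg 0: a=4, c=M0/2=0, d=(M1−M0)/(6·2)=-281/6432, b=Δ0−h0·(2M0+M1)/6=-523/1608
seg 1: a=3, c=M1/2=-281/1072, d=(M2−M1)/(6·2)=601/6432, b=Δ1−h1·(2M1+M2)/6=-683/804
seg 2: a=1, c=M2/2=20/67, d=(M3−M2)/(6·3)=115/4824, b=Δ2−h2·(2M2+M3)/6=-1249/1608
seg 3: a=2, c=M3/2=275/536, d=(M4−M3)/(6·1)=-275/1608, b=Δ3−h3·(2M3+M4)/6=1333/804
t_q=5/2 → seg 1, τ=1/2; S=3+-683/804·τ+-281/1072·τ²+601/6432·τ³=43247/17152

  seg 0: a=4 b=-523/1608 c=0 d=-281/6432
  seg 1: a=3 b=-683/804 c=-281/1072 d=601/6432
  seg 2: a=1 b=-1249/1608 c=20/67 d=115/4824
  seg 3: a=2 b=1333/804 c=275/536 d=-275/1608
S(5/2) = 43247/17152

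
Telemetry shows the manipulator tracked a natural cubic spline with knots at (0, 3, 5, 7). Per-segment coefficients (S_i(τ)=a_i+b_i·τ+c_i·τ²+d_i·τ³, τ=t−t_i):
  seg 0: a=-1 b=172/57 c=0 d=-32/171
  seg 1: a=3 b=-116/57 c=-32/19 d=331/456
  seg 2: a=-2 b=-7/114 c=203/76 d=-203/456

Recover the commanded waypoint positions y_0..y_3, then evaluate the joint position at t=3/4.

y_0 = S_0(0) = a_0 = -1
y_1 = S_1(0) = a_1 = 3
y_2 = S_2(0) = a_2 = -2
y_3 = S_2(2) = 5
t_q=3/4 is in segment 0 (τ=3/4); S_0(τ)=45/38

y_0=-1 y_1=3 y_2=-2 y_3=5
S(3/4) = 45/38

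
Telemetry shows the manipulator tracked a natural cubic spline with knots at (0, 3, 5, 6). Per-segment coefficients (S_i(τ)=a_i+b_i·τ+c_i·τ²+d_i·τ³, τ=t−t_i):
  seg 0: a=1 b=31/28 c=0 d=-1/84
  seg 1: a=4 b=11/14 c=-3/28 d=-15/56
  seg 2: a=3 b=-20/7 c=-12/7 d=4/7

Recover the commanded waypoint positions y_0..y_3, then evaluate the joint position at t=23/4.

y_0 = S_0(0) = a_0 = 1
y_1 = S_1(0) = a_1 = 4
y_2 = S_2(0) = a_2 = 3
y_3 = S_2(1) = -1
t_q=23/4 is in segment 2 (τ=3/4); S_2(τ)=15/112

y_0=1 y_1=4 y_2=3 y_3=-1
S(23/4) = 15/112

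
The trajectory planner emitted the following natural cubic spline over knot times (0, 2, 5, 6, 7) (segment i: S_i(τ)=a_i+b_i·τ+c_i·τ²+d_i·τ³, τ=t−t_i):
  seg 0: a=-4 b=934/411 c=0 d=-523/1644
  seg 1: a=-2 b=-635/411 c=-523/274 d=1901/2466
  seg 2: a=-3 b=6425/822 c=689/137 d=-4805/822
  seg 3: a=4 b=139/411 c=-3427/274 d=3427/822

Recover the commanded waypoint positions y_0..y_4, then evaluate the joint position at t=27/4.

y_0 = S_0(0) = a_0 = -4
y_1 = S_1(0) = a_1 = -2
y_2 = S_2(0) = a_2 = -3
y_3 = S_3(0) = a_3 = 4
y_4 = S_3(1) = -4
t_q=27/4 is in segment 3 (τ=3/4); S_3(τ)=-17937/17536

y_0=-4 y_1=-2 y_2=-3 y_3=4 y_4=-4
S(27/4) = -17937/17536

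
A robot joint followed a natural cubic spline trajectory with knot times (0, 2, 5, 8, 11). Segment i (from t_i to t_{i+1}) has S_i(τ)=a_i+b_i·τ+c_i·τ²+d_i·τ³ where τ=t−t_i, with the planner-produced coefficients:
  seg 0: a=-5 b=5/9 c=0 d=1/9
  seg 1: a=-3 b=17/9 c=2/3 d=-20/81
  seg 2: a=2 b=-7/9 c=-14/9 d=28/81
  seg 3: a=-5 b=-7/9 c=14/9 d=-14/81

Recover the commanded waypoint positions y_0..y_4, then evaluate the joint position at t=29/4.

y_0 = S_0(0) = a_0 = -5
y_1 = S_1(0) = a_1 = -3
y_2 = S_2(0) = a_2 = 2
y_3 = S_3(0) = a_3 = -5
y_4 = S_3(3) = 2
t_q=29/4 is in segment 2 (τ=9/4); S_2(τ)=-59/16

y_0=-5 y_1=-3 y_2=2 y_3=-5 y_4=2
S(29/4) = -59/16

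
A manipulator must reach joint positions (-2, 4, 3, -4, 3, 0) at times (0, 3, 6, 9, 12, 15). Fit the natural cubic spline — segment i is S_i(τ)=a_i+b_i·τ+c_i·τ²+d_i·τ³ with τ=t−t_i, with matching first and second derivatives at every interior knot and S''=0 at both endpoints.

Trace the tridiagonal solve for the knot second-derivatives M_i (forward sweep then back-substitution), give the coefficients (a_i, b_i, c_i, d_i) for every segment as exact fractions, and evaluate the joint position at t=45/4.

  seg 0: a=-2 b=1490/627 c=0 d=-236/5643
  seg 1: a=4 b=782/627 c=-236/627 d=-283/5643
  seg 2: a=3 b=-1483/627 c=-173/209 d=83/297
  seg 3: a=-4 b=134/627 c=1058/627 d=-205/627
  seg 4: a=3 b=947/627 c=-787/627 d=787/5643
S(45/4) = 17377/13376

Δ: Δ0=2, Δ1=-1/3, Δ2=-7/3, Δ3=7/3, Δ4=-1
row 1: diag=12, rhs=-14; c'=1/4, d'=-7/6
row 2: denom=12−3·1/4=45/4; d'=(-12−3·-7/6)/(45/4)=-34/45
row 3: denom=12−3·4/15=56/5; d'=(28−3·-34/45)/(56/5)=227/84
row 4: denom=12−3·15/56=627/56; d'=(-20−3·227/84)/(627/56)=-1574/627
back: M4=-1574/627
back: M3=227/84−15/56·-1574/627=2116/627
back: M2=-34/45−4/15·2116/627=-346/209
back: M1=-7/6−1/4·-346/209=-472/627
M: M0=0, M1=-472/627, M2=-346/209, M3=2116/627, M4=-1574/627, M5=0
seg 0: a=-2, c=M0/2=0, d=(M1−M0)/(6·3)=-236/5643, b=Δ0−h0·(2M0+M1)/6=1490/627
seg 1: a=4, c=M1/2=-236/627, d=(M2−M1)/(6·3)=-283/5643, b=Δ1−h1·(2M1+M2)/6=782/627
seg 2: a=3, c=M2/2=-173/209, d=(M3−M2)/(6·3)=83/297, b=Δ2−h2·(2M2+M3)/6=-1483/627
seg 3: a=-4, c=M3/2=1058/627, d=(M4−M3)/(6·3)=-205/627, b=Δ3−h3·(2M3+M4)/6=134/627
seg 4: a=3, c=M4/2=-787/627, d=(M5−M4)/(6·3)=787/5643, b=Δ4−h4·(2M4+M5)/6=947/627
t_q=45/4 → seg 3, τ=9/4; S=-4+134/627·τ+1058/627·τ²+-205/627·τ³=17377/13376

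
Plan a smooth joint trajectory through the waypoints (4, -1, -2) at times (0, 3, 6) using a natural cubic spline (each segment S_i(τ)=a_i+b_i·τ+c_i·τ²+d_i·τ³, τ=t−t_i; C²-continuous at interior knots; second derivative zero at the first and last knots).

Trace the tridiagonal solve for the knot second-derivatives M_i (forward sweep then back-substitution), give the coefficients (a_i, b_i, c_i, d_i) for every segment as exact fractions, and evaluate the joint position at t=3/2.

Δ: Δ0=-5/3, Δ1=-1/3
row 1: diag=12, rhs=8; c'=1/4, d'=2/3
back: M1=2/3
M: M0=0, M1=2/3, M2=0
seg 0: a=4, c=M0/2=0, d=(M1−M0)/(6·3)=1/27, b=Δ0−h0·(2M0+M1)/6=-2
seg 1: a=-1, c=M1/2=1/3, d=(M2−M1)/(6·3)=-1/27, b=Δ1−h1·(2M1+M2)/6=-1
t_q=3/2 → seg 0, τ=3/2; S=4+-2·τ+0·τ²+1/27·τ³=9/8

  seg 0: a=4 b=-2 c=0 d=1/27
  seg 1: a=-1 b=-1 c=1/3 d=-1/27
S(3/2) = 9/8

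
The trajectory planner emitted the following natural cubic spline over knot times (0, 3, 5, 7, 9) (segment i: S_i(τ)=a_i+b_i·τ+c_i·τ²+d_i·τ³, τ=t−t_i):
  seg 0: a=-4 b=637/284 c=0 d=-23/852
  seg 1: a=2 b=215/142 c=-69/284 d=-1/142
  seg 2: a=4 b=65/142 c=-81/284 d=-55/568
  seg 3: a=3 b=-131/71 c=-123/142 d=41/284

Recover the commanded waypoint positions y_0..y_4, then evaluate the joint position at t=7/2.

y_0=-4 y_1=2 y_2=4 y_3=3 y_4=-3
S(7/2) = 1531/568

y_0 = S_0(0) = a_0 = -4
y_1 = S_1(0) = a_1 = 2
y_2 = S_2(0) = a_2 = 4
y_3 = S_3(0) = a_3 = 3
y_4 = S_3(2) = -3
t_q=7/2 is in segment 1 (τ=1/2); S_1(τ)=1531/568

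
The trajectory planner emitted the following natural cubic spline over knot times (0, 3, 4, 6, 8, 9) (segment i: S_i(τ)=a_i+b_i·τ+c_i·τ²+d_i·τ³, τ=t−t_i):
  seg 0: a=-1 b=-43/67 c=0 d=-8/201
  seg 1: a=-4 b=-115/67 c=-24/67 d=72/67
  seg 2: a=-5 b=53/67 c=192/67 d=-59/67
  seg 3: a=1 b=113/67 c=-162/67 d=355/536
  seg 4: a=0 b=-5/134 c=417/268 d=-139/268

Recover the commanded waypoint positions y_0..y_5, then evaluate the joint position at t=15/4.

y_0=-1 y_1=-4 y_2=-5 y_3=1 y_4=0 y_5=1
S(15/4) = -2699/536

y_0 = S_0(0) = a_0 = -1
y_1 = S_1(0) = a_1 = -4
y_2 = S_2(0) = a_2 = -5
y_3 = S_3(0) = a_3 = 1
y_4 = S_4(0) = a_4 = 0
y_5 = S_4(1) = 1
t_q=15/4 is in segment 1 (τ=3/4); S_1(τ)=-2699/536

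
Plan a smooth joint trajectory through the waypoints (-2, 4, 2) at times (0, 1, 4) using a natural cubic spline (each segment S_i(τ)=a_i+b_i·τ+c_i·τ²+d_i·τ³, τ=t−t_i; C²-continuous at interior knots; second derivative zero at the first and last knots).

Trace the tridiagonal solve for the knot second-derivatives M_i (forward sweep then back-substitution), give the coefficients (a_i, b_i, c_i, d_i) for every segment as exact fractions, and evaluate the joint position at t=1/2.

  seg 0: a=-2 b=41/6 c=0 d=-5/6
  seg 1: a=4 b=13/3 c=-5/2 d=5/18
S(1/2) = 21/16

Δ: Δ0=6, Δ1=-2/3
row 1: diag=8, rhs=-40; c'=3/8, d'=-5
back: M1=-5
M: M0=0, M1=-5, M2=0
seg 0: a=-2, c=M0/2=0, d=(M1−M0)/(6·1)=-5/6, b=Δ0−h0·(2M0+M1)/6=41/6
seg 1: a=4, c=M1/2=-5/2, d=(M2−M1)/(6·3)=5/18, b=Δ1−h1·(2M1+M2)/6=13/3
t_q=1/2 → seg 0, τ=1/2; S=-2+41/6·τ+0·τ²+-5/6·τ³=21/16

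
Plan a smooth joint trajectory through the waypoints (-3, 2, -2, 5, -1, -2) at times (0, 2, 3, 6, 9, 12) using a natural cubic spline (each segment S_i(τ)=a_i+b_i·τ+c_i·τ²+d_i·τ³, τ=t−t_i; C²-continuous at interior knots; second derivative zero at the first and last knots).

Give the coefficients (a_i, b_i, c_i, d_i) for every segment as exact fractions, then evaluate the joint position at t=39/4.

Δ: Δ0=5/2, Δ1=-4, Δ2=7/3, Δ3=-2, Δ4=-1/3
row 1: diag=6, rhs=-39; c'=1/6, d'=-13/2
row 2: denom=8−1·1/6=47/6; d'=(38−1·-13/2)/(47/6)=267/47
row 3: denom=12−3·18/47=510/47; d'=(-26−3·267/47)/(510/47)=-119/30
row 4: denom=12−3·47/170=1899/170; d'=(10−3·-119/30)/(1899/170)=1241/633
back: M4=1241/633
back: M3=-119/30−47/170·1241/633=-2854/633
back: M2=267/47−18/47·-2854/633=1563/211
back: M1=-13/2−1/6·1563/211=-1632/211
M: M0=0, M1=-1632/211, M2=1563/211, M3=-2854/633, M4=1241/633, M5=0
seg 0: a=-3, c=M0/2=0, d=(M1−M0)/(6·2)=-136/211, b=Δ0−h0·(2M0+M1)/6=2143/422
seg 1: a=2, c=M1/2=-816/211, d=(M2−M1)/(6·1)=1065/422, b=Δ1−h1·(2M1+M2)/6=-1121/422
seg 2: a=-2, c=M2/2=1563/422, d=(M3−M2)/(6·3)=-7543/11394, b=Δ2−h2·(2M2+M3)/6=-595/211
seg 3: a=5, c=M3/2=-1427/633, d=(M4−M3)/(6·3)=455/1266, b=Δ3−h3·(2M3+M4)/6=645/422
seg 4: a=-1, c=M4/2=1241/1266, d=(M5−M4)/(6·3)=-1241/11394, b=Δ4−h4·(2M4+M5)/6=-484/211
t_q=39/4 → seg 4, τ=3/4; S=-1+-484/211·τ+1241/1266·τ²+-1241/11394·τ³=-59821/27008

  seg 0: a=-3 b=2143/422 c=0 d=-136/211
  seg 1: a=2 b=-1121/422 c=-816/211 d=1065/422
  seg 2: a=-2 b=-595/211 c=1563/422 d=-7543/11394
  seg 3: a=5 b=645/422 c=-1427/633 d=455/1266
  seg 4: a=-1 b=-484/211 c=1241/1266 d=-1241/11394
S(39/4) = -59821/27008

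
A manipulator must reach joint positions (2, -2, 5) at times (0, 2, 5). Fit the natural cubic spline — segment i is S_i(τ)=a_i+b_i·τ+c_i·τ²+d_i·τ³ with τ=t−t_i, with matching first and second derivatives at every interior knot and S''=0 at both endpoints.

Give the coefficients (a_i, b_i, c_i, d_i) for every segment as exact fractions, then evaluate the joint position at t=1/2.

Δ: Δ0=-2, Δ1=7/3
row 1: diag=10, rhs=26; c'=3/10, d'=13/5
back: M1=13/5
M: M0=0, M1=13/5, M2=0
seg 0: a=2, c=M0/2=0, d=(M1−M0)/(6·2)=13/60, b=Δ0−h0·(2M0+M1)/6=-43/15
seg 1: a=-2, c=M1/2=13/10, d=(M2−M1)/(6·3)=-13/90, b=Δ1−h1·(2M1+M2)/6=-4/15
t_q=1/2 → seg 0, τ=1/2; S=2+-43/15·τ+0·τ²+13/60·τ³=19/32

  seg 0: a=2 b=-43/15 c=0 d=13/60
  seg 1: a=-2 b=-4/15 c=13/10 d=-13/90
S(1/2) = 19/32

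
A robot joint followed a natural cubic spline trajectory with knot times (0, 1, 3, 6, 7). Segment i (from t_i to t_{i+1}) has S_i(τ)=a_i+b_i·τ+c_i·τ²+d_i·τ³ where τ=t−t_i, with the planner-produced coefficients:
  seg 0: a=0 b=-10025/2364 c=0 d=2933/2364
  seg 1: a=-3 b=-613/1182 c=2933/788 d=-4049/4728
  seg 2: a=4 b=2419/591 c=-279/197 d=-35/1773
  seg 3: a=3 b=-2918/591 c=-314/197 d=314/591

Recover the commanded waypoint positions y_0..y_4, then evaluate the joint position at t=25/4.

y_0 = S_0(0) = a_0 = 0
y_1 = S_1(0) = a_1 = -3
y_2 = S_2(0) = a_2 = 4
y_3 = S_3(0) = a_3 = 3
y_4 = S_3(1) = -3
t_q=25/4 is in segment 3 (τ=1/4); S_3(τ)=10555/6304

y_0=0 y_1=-3 y_2=4 y_3=3 y_4=-3
S(25/4) = 10555/6304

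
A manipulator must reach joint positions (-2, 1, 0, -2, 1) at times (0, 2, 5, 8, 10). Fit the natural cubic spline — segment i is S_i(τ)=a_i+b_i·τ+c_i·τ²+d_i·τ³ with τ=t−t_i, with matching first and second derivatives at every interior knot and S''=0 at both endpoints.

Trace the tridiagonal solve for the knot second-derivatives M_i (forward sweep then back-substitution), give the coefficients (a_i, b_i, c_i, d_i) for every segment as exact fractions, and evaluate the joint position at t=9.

Δ: Δ0=3/2, Δ1=-1/3, Δ2=-2/3, Δ3=3/2
row 1: diag=10, rhs=-11; c'=3/10, d'=-11/10
row 2: denom=12−3·3/10=111/10; d'=(-2−3·-11/10)/(111/10)=13/111
row 3: denom=10−3·10/37=340/37; d'=(13−3·13/111)/(340/37)=117/85
back: M3=117/85
back: M2=13/111−10/37·117/85=-13/51
back: M1=-11/10−3/10·-13/51=-87/85
M: M0=0, M1=-87/85, M2=-13/51, M3=117/85, M4=0
seg 0: a=-2, c=M0/2=0, d=(M1−M0)/(6·2)=-29/340, b=Δ0−h0·(2M0+M1)/6=313/170
seg 1: a=1, c=M1/2=-87/170, d=(M2−M1)/(6·3)=98/2295, b=Δ1−h1·(2M1+M2)/6=139/170
seg 2: a=0, c=M2/2=-13/102, d=(M3−M2)/(6·3)=208/2295, b=Δ2−h2·(2M2+M3)/6=-11/10
seg 3: a=-2, c=M3/2=117/170, d=(M4−M3)/(6·2)=-39/340, b=Δ3−h3·(2M3+M4)/6=99/170
t_q=9 → seg 3, τ=1; S=-2+99/170·τ+117/170·τ²+-39/340·τ³=-287/340

  seg 0: a=-2 b=313/170 c=0 d=-29/340
  seg 1: a=1 b=139/170 c=-87/170 d=98/2295
  seg 2: a=0 b=-11/10 c=-13/102 d=208/2295
  seg 3: a=-2 b=99/170 c=117/170 d=-39/340
S(9) = -287/340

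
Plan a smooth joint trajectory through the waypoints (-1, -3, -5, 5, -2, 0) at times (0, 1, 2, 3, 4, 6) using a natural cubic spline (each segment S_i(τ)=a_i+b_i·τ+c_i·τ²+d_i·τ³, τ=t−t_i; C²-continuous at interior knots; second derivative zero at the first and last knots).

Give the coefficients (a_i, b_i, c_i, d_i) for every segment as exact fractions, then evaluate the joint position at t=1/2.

  seg 0: a=-1 b=-256/321 c=0 d=-386/321
  seg 1: a=-3 b=-1414/321 c=-386/107 d=1930/321
  seg 2: a=-5 b=2060/321 c=1544/107 d=-3482/321
  seg 3: a=5 b=878/321 c=-1938/107 d=2689/321
  seg 4: a=-2 b=-2683/321 c=751/107 d=-751/642
S(1/2) = -663/428

Δ: Δ0=-2, Δ1=-2, Δ2=10, Δ3=-7, Δ4=1
row 1: diag=4, rhs=0; c'=1/4, d'=0
row 2: denom=4−1·1/4=15/4; d'=(72−1·0)/(15/4)=96/5
row 3: denom=4−1·4/15=56/15; d'=(-102−1·96/5)/(56/15)=-909/28
row 4: denom=6−1·15/56=321/56; d'=(48−1·-909/28)/(321/56)=1502/107
back: M4=1502/107
back: M3=-909/28−15/56·1502/107=-3876/107
back: M2=96/5−4/15·-3876/107=3088/107
back: M1=0−1/4·3088/107=-772/107
M: M0=0, M1=-772/107, M2=3088/107, M3=-3876/107, M4=1502/107, M5=0
seg 0: a=-1, c=M0/2=0, d=(M1−M0)/(6·1)=-386/321, b=Δ0−h0·(2M0+M1)/6=-256/321
seg 1: a=-3, c=M1/2=-386/107, d=(M2−M1)/(6·1)=1930/321, b=Δ1−h1·(2M1+M2)/6=-1414/321
seg 2: a=-5, c=M2/2=1544/107, d=(M3−M2)/(6·1)=-3482/321, b=Δ2−h2·(2M2+M3)/6=2060/321
seg 3: a=5, c=M3/2=-1938/107, d=(M4−M3)/(6·1)=2689/321, b=Δ3−h3·(2M3+M4)/6=878/321
seg 4: a=-2, c=M4/2=751/107, d=(M5−M4)/(6·2)=-751/642, b=Δ4−h4·(2M4+M5)/6=-2683/321
t_q=1/2 → seg 0, τ=1/2; S=-1+-256/321·τ+0·τ²+-386/321·τ³=-663/428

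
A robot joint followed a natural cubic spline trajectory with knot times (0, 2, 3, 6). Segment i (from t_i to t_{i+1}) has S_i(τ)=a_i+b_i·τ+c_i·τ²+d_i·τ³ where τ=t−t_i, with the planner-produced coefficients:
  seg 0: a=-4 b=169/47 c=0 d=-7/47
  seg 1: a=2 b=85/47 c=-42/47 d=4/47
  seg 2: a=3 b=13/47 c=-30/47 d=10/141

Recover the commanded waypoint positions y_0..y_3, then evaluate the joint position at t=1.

y_0 = S_0(0) = a_0 = -4
y_1 = S_1(0) = a_1 = 2
y_2 = S_2(0) = a_2 = 3
y_3 = S_2(3) = 0
t_q=1 is in segment 0 (τ=1); S_0(τ)=-26/47

y_0=-4 y_1=2 y_2=3 y_3=0
S(1) = -26/47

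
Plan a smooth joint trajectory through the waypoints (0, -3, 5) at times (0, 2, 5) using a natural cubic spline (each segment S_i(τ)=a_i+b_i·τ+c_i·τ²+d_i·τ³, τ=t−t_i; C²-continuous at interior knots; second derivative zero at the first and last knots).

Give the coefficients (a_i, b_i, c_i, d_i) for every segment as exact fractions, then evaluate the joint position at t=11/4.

Δ: Δ0=-3/2, Δ1=8/3
row 1: diag=10, rhs=25; c'=3/10, d'=5/2
back: M1=5/2
M: M0=0, M1=5/2, M2=0
seg 0: a=0, c=M0/2=0, d=(M1−M0)/(6·2)=5/24, b=Δ0−h0·(2M0+M1)/6=-7/3
seg 1: a=-3, c=M1/2=5/4, d=(M2−M1)/(6·3)=-5/36, b=Δ1−h1·(2M1+M2)/6=1/6
t_q=11/4 → seg 1, τ=3/4; S=-3+1/6·τ+5/4·τ²+-5/36·τ³=-571/256

  seg 0: a=0 b=-7/3 c=0 d=5/24
  seg 1: a=-3 b=1/6 c=5/4 d=-5/36
S(11/4) = -571/256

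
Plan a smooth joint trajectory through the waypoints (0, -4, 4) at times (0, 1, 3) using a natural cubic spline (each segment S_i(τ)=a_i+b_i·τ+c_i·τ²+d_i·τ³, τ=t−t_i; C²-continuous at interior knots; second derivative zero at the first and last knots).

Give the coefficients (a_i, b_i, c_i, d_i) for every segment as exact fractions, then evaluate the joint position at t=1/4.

Δ: Δ0=-4, Δ1=4
row 1: diag=6, rhs=48; c'=1/3, d'=8
back: M1=8
M: M0=0, M1=8, M2=0
seg 0: a=0, c=M0/2=0, d=(M1−M0)/(6·1)=4/3, b=Δ0−h0·(2M0+M1)/6=-16/3
seg 1: a=-4, c=M1/2=4, d=(M2−M1)/(6·2)=-2/3, b=Δ1−h1·(2M1+M2)/6=-4/3
t_q=1/4 → seg 0, τ=1/4; S=0+-16/3·τ+0·τ²+4/3·τ³=-21/16

  seg 0: a=0 b=-16/3 c=0 d=4/3
  seg 1: a=-4 b=-4/3 c=4 d=-2/3
S(1/4) = -21/16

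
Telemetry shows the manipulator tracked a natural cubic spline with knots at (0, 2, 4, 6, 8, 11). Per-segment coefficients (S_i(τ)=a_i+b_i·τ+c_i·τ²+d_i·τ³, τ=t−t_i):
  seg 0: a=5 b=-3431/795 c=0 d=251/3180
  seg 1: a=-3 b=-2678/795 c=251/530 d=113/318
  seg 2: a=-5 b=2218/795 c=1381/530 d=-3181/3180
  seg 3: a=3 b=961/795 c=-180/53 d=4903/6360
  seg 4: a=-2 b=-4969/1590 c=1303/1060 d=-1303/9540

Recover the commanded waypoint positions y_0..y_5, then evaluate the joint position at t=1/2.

y_0 = S_0(0) = a_0 = 5
y_1 = S_1(0) = a_1 = -3
y_2 = S_2(0) = a_2 = -5
y_3 = S_3(0) = a_3 = 3
y_4 = S_4(0) = a_4 = -2
y_5 = S_4(3) = -4
t_q=1/2 is in segment 0 (τ=1/2); S_0(τ)=4837/1696

y_0=5 y_1=-3 y_2=-5 y_3=3 y_4=-2 y_5=-4
S(1/2) = 4837/1696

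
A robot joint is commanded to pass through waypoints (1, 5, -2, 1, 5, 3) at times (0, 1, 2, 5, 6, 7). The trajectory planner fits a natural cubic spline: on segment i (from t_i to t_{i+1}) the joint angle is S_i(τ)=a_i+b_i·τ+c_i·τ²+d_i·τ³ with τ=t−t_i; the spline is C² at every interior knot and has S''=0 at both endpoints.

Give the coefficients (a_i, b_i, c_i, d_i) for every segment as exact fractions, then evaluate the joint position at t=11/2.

  seg 0: a=1 b=5794/817 c=0 d=-2526/817
  seg 1: a=5 b=-1784/817 c=-7578/817 d=3643/817
  seg 2: a=-2 b=-6011/817 c=3351/817 d=-25/57
  seg 3: a=1 b=4420/817 c=126/817 d=-1278/817
  seg 4: a=5 b=838/817 c=-3708/817 d=1236/817
S(11/2) = 11595/3268

Δ: Δ0=4, Δ1=-7, Δ2=1, Δ3=4, Δ4=-2
row 1: diag=4, rhs=-66; c'=1/4, d'=-33/2
row 2: denom=8−1·1/4=31/4; d'=(48−1·-33/2)/(31/4)=258/31
row 3: denom=8−3·12/31=212/31; d'=(18−3·258/31)/(212/31)=-54/53
row 4: denom=4−1·31/212=817/212; d'=(-36−1·-54/53)/(817/212)=-7416/817
back: M4=-7416/817
back: M3=-54/53−31/212·-7416/817=252/817
back: M2=258/31−12/31·252/817=6702/817
back: M1=-33/2−1/4·6702/817=-15156/817
M: M0=0, M1=-15156/817, M2=6702/817, M3=252/817, M4=-7416/817, M5=0
seg 0: a=1, c=M0/2=0, d=(M1−M0)/(6·1)=-2526/817, b=Δ0−h0·(2M0+M1)/6=5794/817
seg 1: a=5, c=M1/2=-7578/817, d=(M2−M1)/(6·1)=3643/817, b=Δ1−h1·(2M1+M2)/6=-1784/817
seg 2: a=-2, c=M2/2=3351/817, d=(M3−M2)/(6·3)=-25/57, b=Δ2−h2·(2M2+M3)/6=-6011/817
seg 3: a=1, c=M3/2=126/817, d=(M4−M3)/(6·1)=-1278/817, b=Δ3−h3·(2M3+M4)/6=4420/817
seg 4: a=5, c=M4/2=-3708/817, d=(M5−M4)/(6·1)=1236/817, b=Δ4−h4·(2M4+M5)/6=838/817
t_q=11/2 → seg 3, τ=1/2; S=1+4420/817·τ+126/817·τ²+-1278/817·τ³=11595/3268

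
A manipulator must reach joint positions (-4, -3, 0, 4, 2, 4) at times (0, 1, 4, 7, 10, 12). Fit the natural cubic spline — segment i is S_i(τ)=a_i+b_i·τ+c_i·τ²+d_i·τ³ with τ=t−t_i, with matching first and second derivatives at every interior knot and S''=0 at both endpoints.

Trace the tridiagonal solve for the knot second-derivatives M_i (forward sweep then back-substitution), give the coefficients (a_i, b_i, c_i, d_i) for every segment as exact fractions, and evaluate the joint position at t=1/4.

  seg 0: a=-4 b=3091/2979 c=0 d=-112/2979
  seg 1: a=-3 b=2755/2979 c=-112/993 d=1232/26811
  seg 2: a=0 b=4435/2979 c=896/2979 d=-3151/26811
  seg 3: a=4 b=358/2979 c=-2255/2979 d=4421/26811
  seg 4: a=2 b=91/2979 c=722/993 d=-361/2979
S(1/4) = -3715/993

Δ: Δ0=1, Δ1=1, Δ2=4/3, Δ3=-2/3, Δ4=1
row 1: diag=8, rhs=0; c'=3/8, d'=0
row 2: denom=12−3·3/8=87/8; d'=(2−3·0)/(87/8)=16/87
row 3: denom=12−3·8/29=324/29; d'=(-12−3·16/87)/(324/29)=-91/81
row 4: denom=10−3·29/108=331/36; d'=(10−3·-91/81)/(331/36)=1444/993
back: M4=1444/993
back: M3=-91/81−29/108·1444/993=-4510/2979
back: M2=16/87−8/29·-4510/2979=1792/2979
back: M1=0−3/8·1792/2979=-224/993
M: M0=0, M1=-224/993, M2=1792/2979, M3=-4510/2979, M4=1444/993, M5=0
seg 0: a=-4, c=M0/2=0, d=(M1−M0)/(6·1)=-112/2979, b=Δ0−h0·(2M0+M1)/6=3091/2979
seg 1: a=-3, c=M1/2=-112/993, d=(M2−M1)/(6·3)=1232/26811, b=Δ1−h1·(2M1+M2)/6=2755/2979
seg 2: a=0, c=M2/2=896/2979, d=(M3−M2)/(6·3)=-3151/26811, b=Δ2−h2·(2M2+M3)/6=4435/2979
seg 3: a=4, c=M3/2=-2255/2979, d=(M4−M3)/(6·3)=4421/26811, b=Δ3−h3·(2M3+M4)/6=358/2979
seg 4: a=2, c=M4/2=722/993, d=(M5−M4)/(6·2)=-361/2979, b=Δ4−h4·(2M4+M5)/6=91/2979
t_q=1/4 → seg 0, τ=1/4; S=-4+3091/2979·τ+0·τ²+-112/2979·τ³=-3715/993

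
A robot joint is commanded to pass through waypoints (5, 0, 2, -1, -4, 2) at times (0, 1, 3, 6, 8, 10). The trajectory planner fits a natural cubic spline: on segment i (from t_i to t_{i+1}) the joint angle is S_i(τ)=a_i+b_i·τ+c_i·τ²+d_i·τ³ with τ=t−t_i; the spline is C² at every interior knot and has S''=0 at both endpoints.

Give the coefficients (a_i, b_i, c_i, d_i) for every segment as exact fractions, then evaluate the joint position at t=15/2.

Δ: Δ0=-5, Δ1=1, Δ2=-1, Δ3=-3/2, Δ4=3
row 1: diag=6, rhs=36; c'=1/3, d'=6
row 2: denom=10−2·1/3=28/3; d'=(-12−2·6)/(28/3)=-18/7
row 3: denom=10−3·9/28=253/28; d'=(-3−3·-18/7)/(253/28)=12/23
row 4: denom=8−2·56/253=1912/253; d'=(27−2·12/23)/(1912/253)=6567/1912
back: M4=6567/1912
back: M3=12/23−56/253·6567/1912=-57/239
back: M2=-18/7−9/28·-57/239=-2385/956
back: M1=6−1/3·-2385/956=6531/956
M: M0=0, M1=6531/956, M2=-2385/956, M3=-57/239, M4=6567/1912, M5=0
seg 0: a=5, c=M0/2=0, d=(M1−M0)/(6·1)=2177/1912, b=Δ0−h0·(2M0+M1)/6=-11737/1912
seg 1: a=0, c=M1/2=6531/1912, d=(M2−M1)/(6·2)=-743/956, b=Δ1−h1·(2M1+M2)/6=-2603/956
seg 2: a=2, c=M2/2=-2385/1912, d=(M3−M2)/(6·3)=719/5736, b=Δ2−h2·(2M2+M3)/6=1543/956
seg 3: a=-1, c=M3/2=-57/478, d=(M4−M3)/(6·2)=2341/7648, b=Δ3−h3·(2M3+M4)/6=-4753/1912
seg 4: a=-4, c=M4/2=6567/3824, d=(M5−M4)/(6·2)=-2189/7648, b=Δ4−h4·(2M4+M5)/6=679/956
t_q=15/2 → seg 3, τ=3/2; S=-1+-4753/1912·τ+-57/478·τ²+2341/7648·τ³=-242537/61184

  seg 0: a=5 b=-11737/1912 c=0 d=2177/1912
  seg 1: a=0 b=-2603/956 c=6531/1912 d=-743/956
  seg 2: a=2 b=1543/956 c=-2385/1912 d=719/5736
  seg 3: a=-1 b=-4753/1912 c=-57/478 d=2341/7648
  seg 4: a=-4 b=679/956 c=6567/3824 d=-2189/7648
S(15/2) = -242537/61184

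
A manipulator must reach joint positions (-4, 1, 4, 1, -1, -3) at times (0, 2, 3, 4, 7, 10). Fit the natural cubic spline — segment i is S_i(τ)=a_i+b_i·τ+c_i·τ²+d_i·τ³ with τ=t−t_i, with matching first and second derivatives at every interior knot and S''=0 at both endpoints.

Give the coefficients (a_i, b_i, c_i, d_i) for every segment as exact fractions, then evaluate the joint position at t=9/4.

  seg 0: a=-4 b=6773/3858 c=0 d=359/1929
  seg 1: a=1 b=15389/3858 c=718/643 d=-8123/3858
  seg 2: a=4 b=-182/1929 c=-6687/1286 d=8851/3858
  seg 3: a=1 b=-13933/3858 c=1082/643 d=-2705/11574
  seg 4: a=-1 b=337/1929 c=-541/1286 d=541/11574
S(9/4) = 167415/82304

Δ: Δ0=5/2, Δ1=3, Δ2=-3, Δ3=-2/3, Δ4=-2/3
row 1: diag=6, rhs=3; c'=1/6, d'=1/2
row 2: denom=4−1·1/6=23/6; d'=(-36−1·1/2)/(23/6)=-219/23
row 3: denom=8−1·6/23=178/23; d'=(14−1·-219/23)/(178/23)=541/178
row 4: denom=12−3·69/178=1929/178; d'=(0−3·541/178)/(1929/178)=-541/643
back: M4=-541/643
back: M3=541/178−69/178·-541/643=2164/643
back: M2=-219/23−6/23·2164/643=-6687/643
back: M1=1/2−1/6·-6687/643=1436/643
M: M0=0, M1=1436/643, M2=-6687/643, M3=2164/643, M4=-541/643, M5=0
seg 0: a=-4, c=M0/2=0, d=(M1−M0)/(6·2)=359/1929, b=Δ0−h0·(2M0+M1)/6=6773/3858
seg 1: a=1, c=M1/2=718/643, d=(M2−M1)/(6·1)=-8123/3858, b=Δ1−h1·(2M1+M2)/6=15389/3858
seg 2: a=4, c=M2/2=-6687/1286, d=(M3−M2)/(6·1)=8851/3858, b=Δ2−h2·(2M2+M3)/6=-182/1929
seg 3: a=1, c=M3/2=1082/643, d=(M4−M3)/(6·3)=-2705/11574, b=Δ3−h3·(2M3+M4)/6=-13933/3858
seg 4: a=-1, c=M4/2=-541/1286, d=(M5−M4)/(6·3)=541/11574, b=Δ4−h4·(2M4+M5)/6=337/1929
t_q=9/4 → seg 1, τ=1/4; S=1+15389/3858·τ+718/643·τ²+-8123/3858·τ³=167415/82304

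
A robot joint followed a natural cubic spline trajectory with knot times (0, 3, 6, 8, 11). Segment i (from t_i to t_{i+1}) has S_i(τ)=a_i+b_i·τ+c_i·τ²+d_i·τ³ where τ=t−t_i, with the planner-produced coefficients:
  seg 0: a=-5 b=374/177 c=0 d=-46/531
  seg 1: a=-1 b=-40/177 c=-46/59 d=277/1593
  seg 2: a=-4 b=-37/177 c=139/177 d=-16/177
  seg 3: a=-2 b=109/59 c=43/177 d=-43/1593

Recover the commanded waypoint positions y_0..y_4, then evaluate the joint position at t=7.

y_0=-5 y_1=-1 y_2=-4 y_3=-2 y_4=5
S(7) = -622/177

y_0 = S_0(0) = a_0 = -5
y_1 = S_1(0) = a_1 = -1
y_2 = S_2(0) = a_2 = -4
y_3 = S_3(0) = a_3 = -2
y_4 = S_3(3) = 5
t_q=7 is in segment 2 (τ=1); S_2(τ)=-622/177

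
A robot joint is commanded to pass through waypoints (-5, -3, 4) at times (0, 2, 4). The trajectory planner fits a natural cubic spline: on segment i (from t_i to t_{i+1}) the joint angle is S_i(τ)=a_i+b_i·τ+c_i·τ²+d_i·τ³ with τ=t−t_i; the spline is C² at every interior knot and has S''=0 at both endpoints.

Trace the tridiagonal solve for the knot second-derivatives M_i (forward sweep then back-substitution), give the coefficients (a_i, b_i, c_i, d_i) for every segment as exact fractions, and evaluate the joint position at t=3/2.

  seg 0: a=-5 b=3/8 c=0 d=5/32
  seg 1: a=-3 b=9/4 c=15/16 d=-5/32
S(3/2) = -1001/256

Δ: Δ0=1, Δ1=7/2
row 1: diag=8, rhs=15; c'=1/4, d'=15/8
back: M1=15/8
M: M0=0, M1=15/8, M2=0
seg 0: a=-5, c=M0/2=0, d=(M1−M0)/(6·2)=5/32, b=Δ0−h0·(2M0+M1)/6=3/8
seg 1: a=-3, c=M1/2=15/16, d=(M2−M1)/(6·2)=-5/32, b=Δ1−h1·(2M1+M2)/6=9/4
t_q=3/2 → seg 0, τ=3/2; S=-5+3/8·τ+0·τ²+5/32·τ³=-1001/256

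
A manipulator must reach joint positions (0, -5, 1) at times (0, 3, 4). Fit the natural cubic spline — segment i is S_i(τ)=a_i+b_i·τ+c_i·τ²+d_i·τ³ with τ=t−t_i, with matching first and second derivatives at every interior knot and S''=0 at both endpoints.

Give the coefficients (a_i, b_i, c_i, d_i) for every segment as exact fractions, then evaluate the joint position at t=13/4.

Δ: Δ0=-5/3, Δ1=6
row 1: diag=8, rhs=46; c'=1/8, d'=23/4
back: M1=23/4
M: M0=0, M1=23/4, M2=0
seg 0: a=0, c=M0/2=0, d=(M1−M0)/(6·3)=23/72, b=Δ0−h0·(2M0+M1)/6=-109/24
seg 1: a=-5, c=M1/2=23/8, d=(M2−M1)/(6·1)=-23/24, b=Δ1−h1·(2M1+M2)/6=49/12
t_q=13/4 → seg 1, τ=1/4; S=-5+49/12·τ+23/8·τ²+-23/24·τ³=-1953/512

  seg 0: a=0 b=-109/24 c=0 d=23/72
  seg 1: a=-5 b=49/12 c=23/8 d=-23/24
S(13/4) = -1953/512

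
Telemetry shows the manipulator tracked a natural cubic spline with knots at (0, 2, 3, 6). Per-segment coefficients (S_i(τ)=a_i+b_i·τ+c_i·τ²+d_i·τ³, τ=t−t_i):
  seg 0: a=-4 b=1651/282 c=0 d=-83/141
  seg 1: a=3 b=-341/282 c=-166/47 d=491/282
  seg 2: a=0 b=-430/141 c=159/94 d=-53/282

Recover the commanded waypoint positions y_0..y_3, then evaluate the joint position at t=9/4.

y_0=-4 y_1=3 y_2=0 y_3=1
S(9/4) = 15065/6016

y_0 = S_0(0) = a_0 = -4
y_1 = S_1(0) = a_1 = 3
y_2 = S_2(0) = a_2 = 0
y_3 = S_2(3) = 1
t_q=9/4 is in segment 1 (τ=1/4); S_1(τ)=15065/6016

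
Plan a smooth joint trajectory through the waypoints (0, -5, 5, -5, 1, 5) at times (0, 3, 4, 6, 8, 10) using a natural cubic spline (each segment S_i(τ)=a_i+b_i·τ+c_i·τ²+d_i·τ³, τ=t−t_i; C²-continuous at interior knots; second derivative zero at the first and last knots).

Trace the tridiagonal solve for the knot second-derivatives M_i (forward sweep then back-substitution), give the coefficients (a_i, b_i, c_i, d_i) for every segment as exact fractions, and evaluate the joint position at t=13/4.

Δ: Δ0=-5/3, Δ1=10, Δ2=-5, Δ3=3, Δ4=2
row 1: diag=8, rhs=70; c'=1/8, d'=35/4
row 2: denom=6−1·1/8=47/8; d'=(-90−1·35/4)/(47/8)=-790/47
row 3: denom=8−2·16/47=344/47; d'=(48−2·-790/47)/(344/47)=959/86
row 4: denom=8−2·47/172=641/86; d'=(-6−2·959/86)/(641/86)=-2434/641
back: M4=-2434/641
back: M3=959/86−47/172·-2434/641=7813/641
back: M2=-790/47−16/47·7813/641=-13434/641
back: M1=35/4−1/8·-13434/641=7288/641
M: M0=0, M1=7288/641, M2=-13434/641, M3=7813/641, M4=-2434/641, M5=0
seg 0: a=0, c=M0/2=0, d=(M1−M0)/(6·3)=3644/5769, b=Δ0−h0·(2M0+M1)/6=-14137/1923
seg 1: a=-5, c=M1/2=3644/641, d=(M2−M1)/(6·1)=-10361/1923, b=Δ1−h1·(2M1+M2)/6=18659/1923
seg 2: a=5, c=M2/2=-6717/641, d=(M3−M2)/(6·2)=21247/7692, b=Δ2−h2·(2M2+M3)/6=9440/1923
seg 3: a=-5, c=M3/2=7813/1282, d=(M4−M3)/(6·2)=-10247/7692, b=Δ3−h3·(2M3+M4)/6=-7423/1923
seg 4: a=1, c=M4/2=-1217/641, d=(M5−M4)/(6·2)=1217/3846, b=Δ4−h4·(2M4+M5)/6=8714/1923
t_q=13/4 → seg 1, τ=1/4; S=-5+18659/1923·τ+3644/641·τ²+-10361/1923·τ³=-94483/41024

  seg 0: a=0 b=-14137/1923 c=0 d=3644/5769
  seg 1: a=-5 b=18659/1923 c=3644/641 d=-10361/1923
  seg 2: a=5 b=9440/1923 c=-6717/641 d=21247/7692
  seg 3: a=-5 b=-7423/1923 c=7813/1282 d=-10247/7692
  seg 4: a=1 b=8714/1923 c=-1217/641 d=1217/3846
S(13/4) = -94483/41024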